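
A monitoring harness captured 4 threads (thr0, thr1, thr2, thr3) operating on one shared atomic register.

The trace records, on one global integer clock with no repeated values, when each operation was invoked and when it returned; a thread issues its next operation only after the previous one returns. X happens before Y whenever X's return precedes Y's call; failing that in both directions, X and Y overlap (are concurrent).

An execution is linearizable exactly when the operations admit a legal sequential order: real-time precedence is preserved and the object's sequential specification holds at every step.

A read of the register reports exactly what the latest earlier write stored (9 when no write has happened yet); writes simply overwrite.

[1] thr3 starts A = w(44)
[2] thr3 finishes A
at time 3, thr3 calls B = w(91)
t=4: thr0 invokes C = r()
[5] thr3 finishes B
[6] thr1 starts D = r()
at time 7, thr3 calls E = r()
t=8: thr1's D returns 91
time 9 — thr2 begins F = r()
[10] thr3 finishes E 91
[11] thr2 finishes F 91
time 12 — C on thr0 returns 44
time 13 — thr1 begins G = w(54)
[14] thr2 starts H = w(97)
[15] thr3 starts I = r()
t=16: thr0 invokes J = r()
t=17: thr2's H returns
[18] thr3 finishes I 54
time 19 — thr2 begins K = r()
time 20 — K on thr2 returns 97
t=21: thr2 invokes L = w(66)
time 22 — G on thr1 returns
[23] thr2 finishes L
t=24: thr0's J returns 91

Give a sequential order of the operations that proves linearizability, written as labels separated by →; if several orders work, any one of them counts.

A → C → B → D → E → F → J → G → I → H → K → L

1. A w(44), leaving value 44
2. C r() → 44, leaving value 44
3. B w(91), leaving value 91
4. D r() → 91, leaving value 91
5. E r() → 91, leaving value 91
6. F r() → 91, leaving value 91
7. J r() → 91, leaving value 91
8. G w(54), leaving value 54
9. I r() → 54, leaving value 54
10. H w(97), leaving value 97
11. K r() → 97, leaving value 97
12. L w(66), leaving value 66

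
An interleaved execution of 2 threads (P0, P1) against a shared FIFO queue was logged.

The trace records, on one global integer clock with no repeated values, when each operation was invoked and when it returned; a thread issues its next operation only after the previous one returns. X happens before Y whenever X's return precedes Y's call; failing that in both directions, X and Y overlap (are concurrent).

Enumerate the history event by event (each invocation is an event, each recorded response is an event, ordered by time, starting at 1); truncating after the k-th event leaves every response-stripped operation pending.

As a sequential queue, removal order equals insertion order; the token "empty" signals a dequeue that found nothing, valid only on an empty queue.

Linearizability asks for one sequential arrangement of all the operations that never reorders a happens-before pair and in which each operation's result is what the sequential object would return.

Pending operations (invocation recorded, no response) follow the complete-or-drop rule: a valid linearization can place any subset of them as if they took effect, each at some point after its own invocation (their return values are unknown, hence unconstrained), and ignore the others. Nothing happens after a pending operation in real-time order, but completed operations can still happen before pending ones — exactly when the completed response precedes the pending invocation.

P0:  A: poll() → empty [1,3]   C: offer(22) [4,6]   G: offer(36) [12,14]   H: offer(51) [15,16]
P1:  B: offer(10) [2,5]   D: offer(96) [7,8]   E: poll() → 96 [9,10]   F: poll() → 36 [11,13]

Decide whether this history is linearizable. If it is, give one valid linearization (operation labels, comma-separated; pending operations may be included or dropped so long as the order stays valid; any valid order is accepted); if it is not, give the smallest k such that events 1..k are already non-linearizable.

not linearizable — minimal violating prefix: 10 events

already the first 10 events (up to E's response at time 10) admit no linearization; the first 9 still do
checked exhaustively: 3 real-time-consistent orders of 5 completed operations, zero legal FIFO queue replays
sample order A, B, C, D, E stalls at step 5 — E poll() → 96 has no legal effect
sample order A, C, B, D, E stalls at step 5 — E poll() → 96 has no legal effect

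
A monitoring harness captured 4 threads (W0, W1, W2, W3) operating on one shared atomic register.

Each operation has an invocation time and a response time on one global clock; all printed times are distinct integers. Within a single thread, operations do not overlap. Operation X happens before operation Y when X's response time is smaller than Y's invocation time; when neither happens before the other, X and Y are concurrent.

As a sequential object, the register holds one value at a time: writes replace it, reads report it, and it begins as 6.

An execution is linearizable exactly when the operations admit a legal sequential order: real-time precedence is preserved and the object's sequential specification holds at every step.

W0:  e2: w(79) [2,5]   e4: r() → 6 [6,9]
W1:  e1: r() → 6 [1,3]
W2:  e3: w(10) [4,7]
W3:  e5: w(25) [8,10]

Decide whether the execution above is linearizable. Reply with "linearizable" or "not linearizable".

cut after 8 events: linearizable; cut after 9 events (e4 responds, time 9): not linearizable
checked exhaustively: 5 real-time-consistent orders of 4 completed operations, zero legal atomic register replays
including or dropping the 1 pending operation (e5) in any combination fails
take e1, e2, e3, e4 (pending dropped): step 4 already fails, because e4 r() → 6 cannot occur there
take e1, e2, e4, e3 (pending dropped): step 3 already fails, because e4 r() → 6 cannot occur there

not linearizable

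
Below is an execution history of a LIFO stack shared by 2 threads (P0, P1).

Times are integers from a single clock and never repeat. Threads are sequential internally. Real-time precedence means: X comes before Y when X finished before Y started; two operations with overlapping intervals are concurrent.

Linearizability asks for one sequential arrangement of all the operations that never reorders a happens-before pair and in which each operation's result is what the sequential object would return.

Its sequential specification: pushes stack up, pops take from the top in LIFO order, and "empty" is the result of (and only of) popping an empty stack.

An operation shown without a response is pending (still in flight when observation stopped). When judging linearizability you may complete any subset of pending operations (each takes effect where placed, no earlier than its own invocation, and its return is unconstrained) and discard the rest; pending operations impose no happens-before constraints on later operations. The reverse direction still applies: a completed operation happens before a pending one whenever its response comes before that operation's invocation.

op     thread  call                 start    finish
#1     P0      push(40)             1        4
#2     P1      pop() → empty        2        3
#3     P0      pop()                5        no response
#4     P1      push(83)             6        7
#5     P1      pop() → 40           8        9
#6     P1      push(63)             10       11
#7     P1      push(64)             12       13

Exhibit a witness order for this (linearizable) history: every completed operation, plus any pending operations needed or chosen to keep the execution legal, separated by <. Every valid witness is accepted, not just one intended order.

#2 < #1 < #4 < #3 < #5 < #6 < #7

step 1: #2 pop() → empty — stack <>
step 2: #1 push(40) — stack <40>
step 3: #4 push(83) — stack <40,83>
step 4: #3 pop() (pending, included) — stack <40>
step 5: #5 pop() → 40 — stack <>
step 6: #6 push(63) — stack <63>
step 7: #7 push(64) — stack <63,64>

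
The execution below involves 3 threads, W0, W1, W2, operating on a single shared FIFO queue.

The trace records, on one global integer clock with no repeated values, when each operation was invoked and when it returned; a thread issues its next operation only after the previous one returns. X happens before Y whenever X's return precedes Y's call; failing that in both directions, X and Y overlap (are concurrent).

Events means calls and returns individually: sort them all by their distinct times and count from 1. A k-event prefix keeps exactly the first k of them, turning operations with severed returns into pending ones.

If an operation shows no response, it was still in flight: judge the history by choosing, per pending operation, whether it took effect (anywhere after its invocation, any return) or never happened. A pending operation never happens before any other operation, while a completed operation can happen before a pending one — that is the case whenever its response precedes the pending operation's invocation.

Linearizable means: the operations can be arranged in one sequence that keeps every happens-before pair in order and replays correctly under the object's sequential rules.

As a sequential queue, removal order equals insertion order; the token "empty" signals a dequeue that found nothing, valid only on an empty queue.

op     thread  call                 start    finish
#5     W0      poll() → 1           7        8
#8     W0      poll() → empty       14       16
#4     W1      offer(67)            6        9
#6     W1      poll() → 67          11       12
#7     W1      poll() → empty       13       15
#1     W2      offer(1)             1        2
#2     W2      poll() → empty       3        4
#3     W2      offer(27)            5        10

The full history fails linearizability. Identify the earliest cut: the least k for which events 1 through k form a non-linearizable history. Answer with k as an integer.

4

events 1..3 are linearizable, e.g. via #1:
1. #1 offer(1), leaving queue <1>
with event 4 included (#2 responding at time 4), all real-time-consistent orders fail
sample order #1, #2 stalls at step 2 — #2 poll() → empty has no legal effect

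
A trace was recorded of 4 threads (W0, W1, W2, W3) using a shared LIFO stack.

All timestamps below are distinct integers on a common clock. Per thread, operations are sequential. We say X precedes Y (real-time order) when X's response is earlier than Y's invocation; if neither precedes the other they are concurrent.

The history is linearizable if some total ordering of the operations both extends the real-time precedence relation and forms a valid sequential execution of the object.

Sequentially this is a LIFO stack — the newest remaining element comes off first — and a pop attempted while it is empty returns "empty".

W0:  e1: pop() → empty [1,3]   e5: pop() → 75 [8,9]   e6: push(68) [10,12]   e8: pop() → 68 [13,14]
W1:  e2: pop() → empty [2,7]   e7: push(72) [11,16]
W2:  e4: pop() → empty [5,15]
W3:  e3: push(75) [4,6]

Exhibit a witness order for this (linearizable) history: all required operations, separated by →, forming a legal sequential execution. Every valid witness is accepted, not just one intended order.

e1 → e2 → e3 → e5 → e4 → e6 → e8 → e7

after step 1 (e1 pop() → empty): stack <>
after step 2 (e2 pop() → empty): stack <>
after step 3 (e3 push(75)): stack <75>
after step 4 (e5 pop() → 75): stack <>
after step 5 (e4 pop() → empty): stack <>
after step 6 (e6 push(68)): stack <68>
after step 7 (e8 pop() → 68): stack <>
after step 8 (e7 push(72)): stack <72>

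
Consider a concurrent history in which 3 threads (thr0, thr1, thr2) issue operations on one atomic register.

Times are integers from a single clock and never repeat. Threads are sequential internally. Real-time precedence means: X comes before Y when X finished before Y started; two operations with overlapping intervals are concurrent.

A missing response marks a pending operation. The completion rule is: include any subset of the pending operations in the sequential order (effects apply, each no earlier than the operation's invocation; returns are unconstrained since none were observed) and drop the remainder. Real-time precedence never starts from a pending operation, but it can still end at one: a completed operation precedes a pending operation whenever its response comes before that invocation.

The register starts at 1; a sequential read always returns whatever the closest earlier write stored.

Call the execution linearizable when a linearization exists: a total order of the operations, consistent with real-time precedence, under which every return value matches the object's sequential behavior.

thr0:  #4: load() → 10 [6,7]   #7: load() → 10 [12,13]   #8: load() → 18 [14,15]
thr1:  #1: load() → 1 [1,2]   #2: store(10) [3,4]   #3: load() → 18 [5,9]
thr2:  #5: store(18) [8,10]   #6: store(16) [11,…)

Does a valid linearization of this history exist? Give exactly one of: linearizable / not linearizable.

cut after 12 events: linearizable; cut after 13 events (#7 responds, time 13): not linearizable
no legal order exists: 3 real-time-consistent candidates over 6 completed atomic register operations, all rejected
no completion choice of the 1 pending operation (#6) rescues it — every subset was tried
sample order #1, #2, #3, #4, #5, #7 (pending dropped) stalls at step 3 — #3 load() → 18 has no legal effect
sample order #1, #2, #4, #3, #5, #7 (pending dropped) stalls at step 4 — #3 load() → 18 has no legal effect

not linearizable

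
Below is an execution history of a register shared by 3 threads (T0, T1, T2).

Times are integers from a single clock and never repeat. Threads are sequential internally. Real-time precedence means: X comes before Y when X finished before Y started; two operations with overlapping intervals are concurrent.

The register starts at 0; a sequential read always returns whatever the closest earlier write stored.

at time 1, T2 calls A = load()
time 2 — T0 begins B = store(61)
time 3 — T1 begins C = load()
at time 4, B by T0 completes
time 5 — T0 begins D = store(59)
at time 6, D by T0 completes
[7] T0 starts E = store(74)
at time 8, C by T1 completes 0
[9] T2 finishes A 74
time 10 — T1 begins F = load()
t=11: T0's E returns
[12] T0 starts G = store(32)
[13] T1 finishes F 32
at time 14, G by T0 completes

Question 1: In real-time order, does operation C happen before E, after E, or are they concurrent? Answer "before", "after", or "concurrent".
Answer: concurrent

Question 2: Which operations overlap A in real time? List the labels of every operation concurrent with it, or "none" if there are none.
Answer: B, C, D, E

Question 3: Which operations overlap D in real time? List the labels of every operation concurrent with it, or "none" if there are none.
Answer: A, C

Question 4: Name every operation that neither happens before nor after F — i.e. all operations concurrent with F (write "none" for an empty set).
Answer: E, G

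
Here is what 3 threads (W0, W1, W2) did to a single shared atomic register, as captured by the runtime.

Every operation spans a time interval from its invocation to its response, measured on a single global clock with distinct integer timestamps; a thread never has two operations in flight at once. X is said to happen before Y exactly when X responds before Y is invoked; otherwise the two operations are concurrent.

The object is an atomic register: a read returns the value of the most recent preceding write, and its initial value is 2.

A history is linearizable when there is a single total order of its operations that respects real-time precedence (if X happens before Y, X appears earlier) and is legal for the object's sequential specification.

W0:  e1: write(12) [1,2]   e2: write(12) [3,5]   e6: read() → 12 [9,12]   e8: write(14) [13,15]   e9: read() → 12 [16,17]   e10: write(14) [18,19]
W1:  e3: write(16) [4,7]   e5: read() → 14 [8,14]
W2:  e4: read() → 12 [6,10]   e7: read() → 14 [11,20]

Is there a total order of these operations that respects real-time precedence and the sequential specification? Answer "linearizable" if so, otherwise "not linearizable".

not linearizable

through event 16 a valid linearization exists; event 17 (e9 responding at time 17) ends that
no legal order exists: 19 real-time-consistent candidates over 8 completed atomic register operations, all rejected
no escape via the 1 pending operation (e7): every completion choice fails
take e1, e2, e3, e4, e5, e6, e8, e9 (pending dropped): step 4 already fails, because e4 read() → 12 cannot occur there
take e1, e2, e3, e4, e6, e5, e8, e9 (pending dropped): step 4 already fails, because e4 read() → 12 cannot occur there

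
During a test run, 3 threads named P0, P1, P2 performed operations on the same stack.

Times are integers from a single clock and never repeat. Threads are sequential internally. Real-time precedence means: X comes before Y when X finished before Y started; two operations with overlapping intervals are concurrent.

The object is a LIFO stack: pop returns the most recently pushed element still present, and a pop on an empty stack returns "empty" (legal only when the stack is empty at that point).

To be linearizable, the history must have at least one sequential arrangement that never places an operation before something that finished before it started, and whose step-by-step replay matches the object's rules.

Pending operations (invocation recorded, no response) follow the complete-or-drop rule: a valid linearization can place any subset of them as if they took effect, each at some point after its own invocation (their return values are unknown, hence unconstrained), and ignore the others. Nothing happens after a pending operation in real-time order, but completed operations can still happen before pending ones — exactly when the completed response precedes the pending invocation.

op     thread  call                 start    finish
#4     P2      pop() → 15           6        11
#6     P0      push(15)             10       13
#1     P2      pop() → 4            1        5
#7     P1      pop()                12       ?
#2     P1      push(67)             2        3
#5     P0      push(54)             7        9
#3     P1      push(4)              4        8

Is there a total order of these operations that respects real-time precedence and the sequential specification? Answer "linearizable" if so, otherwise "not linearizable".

one valid linearization: #2, #3, #1, #5, #6, #4
step 1: #2 push(67) — stack <67>
step 2: #3 push(4) — stack <67,4>
step 3: #1 pop() → 4 — stack <67>
step 4: #5 push(54) — stack <67,54>
step 5: #6 push(15) — stack <67,54,15>
step 6: #4 pop() → 15 — stack <67,54>

linearizable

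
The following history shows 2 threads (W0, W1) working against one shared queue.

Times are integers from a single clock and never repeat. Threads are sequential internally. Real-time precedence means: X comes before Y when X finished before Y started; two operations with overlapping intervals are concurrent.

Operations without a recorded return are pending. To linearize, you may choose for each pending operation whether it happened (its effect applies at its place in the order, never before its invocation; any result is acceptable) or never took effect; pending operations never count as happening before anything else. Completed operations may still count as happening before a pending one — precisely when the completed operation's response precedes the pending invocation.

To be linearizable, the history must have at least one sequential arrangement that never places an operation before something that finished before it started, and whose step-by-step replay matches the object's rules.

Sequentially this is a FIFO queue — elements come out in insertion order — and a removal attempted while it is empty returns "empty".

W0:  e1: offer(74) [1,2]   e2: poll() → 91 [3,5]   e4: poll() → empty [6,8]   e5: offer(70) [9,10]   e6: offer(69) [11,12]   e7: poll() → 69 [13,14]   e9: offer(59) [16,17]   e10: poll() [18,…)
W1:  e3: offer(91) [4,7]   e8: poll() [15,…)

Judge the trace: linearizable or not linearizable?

the violation lands at event 5, e2's response at time 5: events 1..4 linearize, events 1..5 do not
one real-time candidate order over the 2 completed operations — the queue replay rejects it
no escape via the 1 pending operation (e3): every completion choice fails
take e1, e2 (pending dropped): step 2 already fails, because e2 poll() → 91 cannot occur there

not linearizable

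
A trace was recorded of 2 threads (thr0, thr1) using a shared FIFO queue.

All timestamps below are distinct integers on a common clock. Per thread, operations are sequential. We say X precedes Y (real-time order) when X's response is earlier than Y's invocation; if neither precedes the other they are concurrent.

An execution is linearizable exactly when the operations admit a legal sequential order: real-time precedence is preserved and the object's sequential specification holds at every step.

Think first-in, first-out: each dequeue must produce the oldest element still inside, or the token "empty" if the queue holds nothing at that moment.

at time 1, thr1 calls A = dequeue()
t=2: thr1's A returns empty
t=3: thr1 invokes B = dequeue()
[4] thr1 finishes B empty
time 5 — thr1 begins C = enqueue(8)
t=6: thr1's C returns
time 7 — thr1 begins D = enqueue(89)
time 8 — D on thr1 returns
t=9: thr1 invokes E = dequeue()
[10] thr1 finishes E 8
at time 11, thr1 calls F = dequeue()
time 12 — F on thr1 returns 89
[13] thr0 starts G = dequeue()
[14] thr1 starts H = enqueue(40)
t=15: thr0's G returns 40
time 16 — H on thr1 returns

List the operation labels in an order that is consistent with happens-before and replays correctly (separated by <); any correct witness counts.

A < B < C < D < E < F < H < G

step 1: A dequeue() → empty — queue <>
step 2: B dequeue() → empty — queue <>
step 3: C enqueue(8) — queue <8>
step 4: D enqueue(89) — queue <8,89>
step 5: E dequeue() → 8 — queue <89>
step 6: F dequeue() → 89 — queue <>
step 7: H enqueue(40) — queue <40>
step 8: G dequeue() → 40 — queue <>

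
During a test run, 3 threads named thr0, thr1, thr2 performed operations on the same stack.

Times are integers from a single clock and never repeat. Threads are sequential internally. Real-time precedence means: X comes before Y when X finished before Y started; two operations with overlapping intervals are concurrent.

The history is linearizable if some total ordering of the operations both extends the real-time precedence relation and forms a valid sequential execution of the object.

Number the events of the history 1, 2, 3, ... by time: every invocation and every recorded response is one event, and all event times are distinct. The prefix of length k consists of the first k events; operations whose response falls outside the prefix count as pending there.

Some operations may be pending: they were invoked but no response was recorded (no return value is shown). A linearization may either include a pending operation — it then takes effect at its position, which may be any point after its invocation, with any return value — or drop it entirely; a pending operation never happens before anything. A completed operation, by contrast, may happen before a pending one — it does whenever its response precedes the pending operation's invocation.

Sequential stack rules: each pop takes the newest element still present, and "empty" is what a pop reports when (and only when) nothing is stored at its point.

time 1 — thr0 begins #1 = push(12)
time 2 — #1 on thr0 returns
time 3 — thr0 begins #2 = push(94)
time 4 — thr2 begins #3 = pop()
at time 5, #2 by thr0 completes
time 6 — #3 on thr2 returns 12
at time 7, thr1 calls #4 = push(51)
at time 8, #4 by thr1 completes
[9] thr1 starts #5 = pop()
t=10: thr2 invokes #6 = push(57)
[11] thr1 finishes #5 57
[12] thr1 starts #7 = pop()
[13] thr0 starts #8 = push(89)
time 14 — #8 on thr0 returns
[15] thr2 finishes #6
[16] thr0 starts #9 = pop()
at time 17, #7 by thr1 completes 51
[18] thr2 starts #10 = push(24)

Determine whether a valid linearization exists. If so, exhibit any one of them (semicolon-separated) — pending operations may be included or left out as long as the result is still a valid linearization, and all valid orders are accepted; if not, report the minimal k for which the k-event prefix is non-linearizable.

linearizable — witness: #1; #3; #2; #4; #6; #5; #7; #8

step 1: #1 push(12) — stack <12>
step 2: #3 pop() → 12 — stack <>
step 3: #2 push(94) — stack <94>
step 4: #4 push(51) — stack <94,51>
step 5: #6 push(57) — stack <94,51,57>
step 6: #5 pop() → 57 — stack <94,51>
step 7: #7 pop() → 51 — stack <94>
step 8: #8 push(89) — stack <94,89>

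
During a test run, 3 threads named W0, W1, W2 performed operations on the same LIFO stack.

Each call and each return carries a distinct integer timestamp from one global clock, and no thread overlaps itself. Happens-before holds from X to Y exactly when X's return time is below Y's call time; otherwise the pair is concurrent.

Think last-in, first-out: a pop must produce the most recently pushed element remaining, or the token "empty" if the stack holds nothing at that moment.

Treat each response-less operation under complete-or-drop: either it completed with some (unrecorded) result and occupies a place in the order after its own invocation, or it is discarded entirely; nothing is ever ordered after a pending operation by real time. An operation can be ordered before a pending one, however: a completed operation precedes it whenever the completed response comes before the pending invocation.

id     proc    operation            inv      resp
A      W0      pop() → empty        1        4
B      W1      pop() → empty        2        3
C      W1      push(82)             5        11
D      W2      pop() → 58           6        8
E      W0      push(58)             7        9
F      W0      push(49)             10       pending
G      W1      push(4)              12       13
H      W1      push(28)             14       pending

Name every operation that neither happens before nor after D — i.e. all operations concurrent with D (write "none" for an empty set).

C, E

D runs from 6 to 8; window-overlapping ops are concurrent
A [1,4]: before
B [2,3]: before
C [5,11]: concurrent
E [7,9]: concurrent
F [10,…): after
G [12,13]: after
H [14,…): after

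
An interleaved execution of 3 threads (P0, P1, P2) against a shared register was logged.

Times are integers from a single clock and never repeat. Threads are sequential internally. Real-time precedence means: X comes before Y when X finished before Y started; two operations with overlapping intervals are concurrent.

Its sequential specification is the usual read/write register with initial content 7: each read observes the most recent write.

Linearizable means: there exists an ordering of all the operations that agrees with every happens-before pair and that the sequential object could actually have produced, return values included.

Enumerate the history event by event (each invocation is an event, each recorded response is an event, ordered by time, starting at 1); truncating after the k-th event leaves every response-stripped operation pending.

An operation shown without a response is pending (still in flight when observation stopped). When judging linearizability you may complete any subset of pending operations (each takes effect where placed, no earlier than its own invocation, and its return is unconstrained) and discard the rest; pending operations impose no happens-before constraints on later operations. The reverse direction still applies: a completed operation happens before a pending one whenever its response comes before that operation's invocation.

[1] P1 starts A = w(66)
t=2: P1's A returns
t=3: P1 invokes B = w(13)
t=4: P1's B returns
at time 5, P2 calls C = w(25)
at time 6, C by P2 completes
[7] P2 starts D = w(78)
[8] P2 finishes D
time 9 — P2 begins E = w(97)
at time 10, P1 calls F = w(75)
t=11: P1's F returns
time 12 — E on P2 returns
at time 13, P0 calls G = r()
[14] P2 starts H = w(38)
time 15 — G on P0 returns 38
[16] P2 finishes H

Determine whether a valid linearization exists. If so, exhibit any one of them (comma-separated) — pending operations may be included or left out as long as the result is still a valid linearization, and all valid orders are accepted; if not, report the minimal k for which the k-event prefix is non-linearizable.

after step 1 (A w(66)): value 66
after step 2 (B w(13)): value 13
after step 3 (C w(25)): value 25
after step 4 (D w(78)): value 78
after step 5 (E w(97)): value 97
after step 6 (F w(75)): value 75
after step 7 (H w(38)): value 38
after step 8 (G r() → 38): value 38

linearizable — witness: A, B, C, D, E, F, H, G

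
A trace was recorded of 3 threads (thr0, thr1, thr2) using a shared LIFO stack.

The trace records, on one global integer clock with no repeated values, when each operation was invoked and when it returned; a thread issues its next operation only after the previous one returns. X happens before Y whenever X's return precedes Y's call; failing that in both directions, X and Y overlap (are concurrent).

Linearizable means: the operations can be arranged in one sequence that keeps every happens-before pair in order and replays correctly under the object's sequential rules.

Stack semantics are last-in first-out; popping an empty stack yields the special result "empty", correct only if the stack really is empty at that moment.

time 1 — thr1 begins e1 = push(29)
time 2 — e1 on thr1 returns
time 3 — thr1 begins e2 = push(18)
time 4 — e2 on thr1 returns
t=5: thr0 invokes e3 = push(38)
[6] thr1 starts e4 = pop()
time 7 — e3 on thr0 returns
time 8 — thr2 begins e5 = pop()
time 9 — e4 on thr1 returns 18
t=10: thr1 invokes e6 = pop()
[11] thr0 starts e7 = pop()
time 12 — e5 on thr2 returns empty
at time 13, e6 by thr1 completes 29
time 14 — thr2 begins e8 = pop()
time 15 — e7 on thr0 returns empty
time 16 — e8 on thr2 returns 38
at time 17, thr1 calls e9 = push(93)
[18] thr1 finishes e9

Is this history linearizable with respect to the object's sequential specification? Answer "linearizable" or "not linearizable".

the violation lands at event 15, e7's response at time 15: events 1..14 linearize, events 1..15 do not
no legal order exists: 14 real-time-consistent candidates over 7 completed LIFO stack operations, all rejected
completion choices over the 1 pending operation (e8) were checked; none helps
sample order e1, e2, e3, e4, e5, e6, e7 (pending dropped) stalls at step 4 — e4 pop() → 18 has no legal effect
sample order e1, e2, e3, e4, e5, e7, e6 (pending dropped) stalls at step 4 — e4 pop() → 18 has no legal effect

not linearizable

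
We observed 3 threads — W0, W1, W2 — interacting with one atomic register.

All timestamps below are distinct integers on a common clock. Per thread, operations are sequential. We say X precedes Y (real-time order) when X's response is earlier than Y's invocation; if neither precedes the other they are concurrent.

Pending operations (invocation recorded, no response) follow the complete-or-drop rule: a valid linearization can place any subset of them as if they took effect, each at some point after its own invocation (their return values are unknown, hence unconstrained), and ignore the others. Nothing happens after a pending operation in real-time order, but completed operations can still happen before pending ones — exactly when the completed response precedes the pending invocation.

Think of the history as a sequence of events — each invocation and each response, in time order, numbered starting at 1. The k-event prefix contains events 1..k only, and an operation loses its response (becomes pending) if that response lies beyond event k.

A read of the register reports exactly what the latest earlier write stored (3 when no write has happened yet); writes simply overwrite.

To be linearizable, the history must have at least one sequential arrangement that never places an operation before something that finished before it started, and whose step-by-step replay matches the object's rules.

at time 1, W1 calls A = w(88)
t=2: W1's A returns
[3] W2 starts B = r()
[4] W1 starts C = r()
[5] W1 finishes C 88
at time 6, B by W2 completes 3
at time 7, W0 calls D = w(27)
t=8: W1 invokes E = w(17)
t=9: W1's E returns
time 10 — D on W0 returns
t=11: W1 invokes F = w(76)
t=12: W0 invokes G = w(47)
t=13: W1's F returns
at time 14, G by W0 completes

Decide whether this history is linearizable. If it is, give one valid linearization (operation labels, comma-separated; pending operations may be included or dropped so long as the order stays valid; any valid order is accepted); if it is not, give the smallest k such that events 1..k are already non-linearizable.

the violation lands at event 6, B's response at time 6: events 1..5 linearize, events 1..6 do not
checked exhaustively: 2 real-time-consistent orders of 3 completed operations, zero legal atomic register replays
take A, B, C: step 2 already fails, because B r() → 3 cannot occur there
take A, C, B: step 3 already fails, because B r() → 3 cannot occur there

not linearizable — minimal violating prefix: 6 events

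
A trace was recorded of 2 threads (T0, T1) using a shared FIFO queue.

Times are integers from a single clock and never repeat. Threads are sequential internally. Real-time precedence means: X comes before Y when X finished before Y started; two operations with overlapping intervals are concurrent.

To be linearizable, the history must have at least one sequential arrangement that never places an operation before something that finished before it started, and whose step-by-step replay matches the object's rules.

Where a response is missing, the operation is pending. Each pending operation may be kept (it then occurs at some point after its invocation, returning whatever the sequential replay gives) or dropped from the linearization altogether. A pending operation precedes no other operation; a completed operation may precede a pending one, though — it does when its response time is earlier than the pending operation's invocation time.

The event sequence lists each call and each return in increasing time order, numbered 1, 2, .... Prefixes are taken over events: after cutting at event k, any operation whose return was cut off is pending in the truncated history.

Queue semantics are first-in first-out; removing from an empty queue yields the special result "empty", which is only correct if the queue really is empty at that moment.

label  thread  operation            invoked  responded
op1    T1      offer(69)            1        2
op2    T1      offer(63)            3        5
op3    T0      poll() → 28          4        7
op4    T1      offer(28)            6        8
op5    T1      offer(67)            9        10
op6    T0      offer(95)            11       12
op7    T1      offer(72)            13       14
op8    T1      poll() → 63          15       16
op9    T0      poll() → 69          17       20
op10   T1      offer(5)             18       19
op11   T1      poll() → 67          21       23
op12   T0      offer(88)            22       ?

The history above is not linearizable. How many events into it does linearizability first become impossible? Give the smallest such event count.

7

events 1..6 are linearizable; a witness order is op1, op2:
step 1: op1 offer(69) — queue <69>
step 2: op2 offer(63) — queue <69,63>
adding event 7 (op3 responds at 7) leaves no legal real-time order
include/drop combinations of the 1 pending operation (op4) were all tried; none helps
take op1, op2, op3 (pending dropped): step 3 already fails, because op3 poll() → 28 cannot occur there
take op1, op3, op2 (pending dropped): step 2 already fails, because op3 poll() → 28 cannot occur there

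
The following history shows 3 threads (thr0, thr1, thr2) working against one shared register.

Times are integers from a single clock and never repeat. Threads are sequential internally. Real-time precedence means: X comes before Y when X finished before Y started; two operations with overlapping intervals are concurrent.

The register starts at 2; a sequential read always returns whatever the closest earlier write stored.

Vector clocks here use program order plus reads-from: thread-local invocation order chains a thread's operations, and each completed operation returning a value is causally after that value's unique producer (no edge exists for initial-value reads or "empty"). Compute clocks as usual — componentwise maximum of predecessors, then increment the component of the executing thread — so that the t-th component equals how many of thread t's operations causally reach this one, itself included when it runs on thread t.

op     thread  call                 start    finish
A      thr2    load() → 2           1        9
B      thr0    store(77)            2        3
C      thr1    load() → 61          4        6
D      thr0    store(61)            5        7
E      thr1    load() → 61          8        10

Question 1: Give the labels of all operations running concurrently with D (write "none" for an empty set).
Answer: A, C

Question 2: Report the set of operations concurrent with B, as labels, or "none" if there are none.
Answer: A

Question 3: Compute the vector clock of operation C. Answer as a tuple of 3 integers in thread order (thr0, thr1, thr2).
Answer: (2, 1, 0)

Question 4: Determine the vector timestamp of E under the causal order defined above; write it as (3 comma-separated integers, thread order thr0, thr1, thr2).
Answer: (2, 2, 0)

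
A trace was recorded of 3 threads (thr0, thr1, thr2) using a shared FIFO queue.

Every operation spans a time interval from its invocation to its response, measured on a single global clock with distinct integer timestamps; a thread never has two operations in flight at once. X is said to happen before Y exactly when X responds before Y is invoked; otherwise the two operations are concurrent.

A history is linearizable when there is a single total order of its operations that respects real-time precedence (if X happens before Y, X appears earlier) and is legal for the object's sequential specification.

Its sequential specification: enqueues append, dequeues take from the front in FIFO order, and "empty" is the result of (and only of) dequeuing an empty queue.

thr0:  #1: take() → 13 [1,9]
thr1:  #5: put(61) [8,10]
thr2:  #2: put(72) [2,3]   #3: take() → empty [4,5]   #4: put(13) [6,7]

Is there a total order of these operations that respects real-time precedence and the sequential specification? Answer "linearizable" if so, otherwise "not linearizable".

not linearizable

prefix check: 1..8 passes, 1..9 fails once #1's time-9 response joins
real-time-consistent orders of the 4 completed operations: 4 — all fail the FIFO queue replay
no completion choice of the 1 pending operation (#5) rescues it — every subset was tried
for example #1, #2, #3, #4 (pending dropped) fails at step 1: #1 take() → 13 is not legal there
for example #2, #1, #3, #4 (pending dropped) fails at step 2: #1 take() → 13 is not legal there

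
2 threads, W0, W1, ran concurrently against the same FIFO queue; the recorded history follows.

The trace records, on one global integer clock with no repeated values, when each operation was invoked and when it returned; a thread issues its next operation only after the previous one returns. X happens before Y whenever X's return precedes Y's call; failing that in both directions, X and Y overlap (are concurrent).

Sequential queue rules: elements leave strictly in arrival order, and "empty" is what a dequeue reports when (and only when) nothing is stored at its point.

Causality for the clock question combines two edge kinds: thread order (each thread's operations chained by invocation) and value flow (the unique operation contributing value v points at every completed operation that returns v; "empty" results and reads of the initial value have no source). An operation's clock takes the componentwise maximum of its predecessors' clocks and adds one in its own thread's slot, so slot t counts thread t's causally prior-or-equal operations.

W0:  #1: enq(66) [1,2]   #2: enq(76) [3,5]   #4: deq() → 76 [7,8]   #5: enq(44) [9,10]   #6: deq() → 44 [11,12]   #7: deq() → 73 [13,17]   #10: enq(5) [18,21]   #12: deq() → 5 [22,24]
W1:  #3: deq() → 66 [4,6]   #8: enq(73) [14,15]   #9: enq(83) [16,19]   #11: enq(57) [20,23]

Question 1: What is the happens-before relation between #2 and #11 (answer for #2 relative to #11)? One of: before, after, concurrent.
#2 spans [3,5], #11 spans [20,23]
resp(#2)=5 < inv(#11)=20

before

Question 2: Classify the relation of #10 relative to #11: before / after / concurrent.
#10 spans [18,21], #11 spans [20,23]
the intervals overlap in both directions

concurrent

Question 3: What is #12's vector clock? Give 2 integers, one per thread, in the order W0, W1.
#1, invoked 1, has no incoming edges; only W0's bump applies → (1, 0)
#3 (invocation 4): componentwise max over VC(#1)=(1, 0), +1 at W1, giving (1, 1)
#2 (invocation 3): componentwise max over VC(#1)=(1, 0), +1 at W0, giving (2, 0)
#8 (invocation 14): componentwise max over VC(#3)=(1, 1), +1 at W1, giving (1, 2)
#4 (invocation 7): componentwise max over VC(#2)=(2, 0), +1 at W0, giving (3, 0)
#9 (invocation 16): componentwise max over VC(#8)=(1, 2), +1 at W1, giving (1, 3)
#5 (invocation 9): componentwise max over VC(#4)=(3, 0), +1 at W0, giving (4, 0)
#11 (invocation 20): componentwise max over VC(#9)=(1, 3), +1 at W1, giving (1, 4)
#6 (invocation 11): componentwise max over VC(#5)=(4, 0), +1 at W0, giving (5, 0)
#7 (invocation 13): componentwise max over VC(#6)=(5, 0), VC(#8)=(1, 2), +1 at W0, giving (6, 2)
#10 (invocation 18): componentwise max over VC(#7)=(6, 2), +1 at W0, giving (7, 2)
#12 (invocation 22): componentwise max over VC(#10)=(7, 2), +1 at W0, giving (8, 2)
target: VC(#12) = (8, 2)

(8, 2)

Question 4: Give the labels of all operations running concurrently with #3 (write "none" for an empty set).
#3 spans [4,6]: anything still running between times 4 and 6 counts as concurrent
#1 [1,2]: before
#2 [3,5]: concurrent
#4 [7,8]: after
#5 [9,10]: after
#6 [11,12]: after
#7 [13,17]: after
#8 [14,15]: after
#9 [16,19]: after
#10 [18,21]: after
#11 [20,23]: after
#12 [22,24]: after

#2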